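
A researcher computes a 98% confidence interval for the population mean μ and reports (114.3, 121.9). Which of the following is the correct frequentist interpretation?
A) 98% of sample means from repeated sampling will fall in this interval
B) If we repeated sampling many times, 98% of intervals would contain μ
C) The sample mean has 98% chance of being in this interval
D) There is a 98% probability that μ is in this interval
B

A) Wrong — coverage applies to intervals containing μ, not to future x̄ values.
B) Correct — this is the frequentist long-run coverage interpretation.
C) Wrong — x̄ is observed and sits in the interval by construction.
D) Wrong — μ is fixed; the randomness lives in the interval, not in μ.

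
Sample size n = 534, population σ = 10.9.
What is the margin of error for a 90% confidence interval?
Margin of error = 0.78

Margin of error = z* · σ/√n
= 1.645 · 10.9/√534
= 1.645 · 10.9/23.1084
= 0.78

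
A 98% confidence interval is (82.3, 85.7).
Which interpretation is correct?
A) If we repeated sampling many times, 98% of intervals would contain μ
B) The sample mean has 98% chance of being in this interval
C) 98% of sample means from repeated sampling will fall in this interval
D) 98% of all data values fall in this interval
A

A) Correct — this is the frequentist long-run coverage interpretation.
B) Wrong — x̄ is observed and sits in the interval by construction.
C) Wrong — coverage applies to intervals containing μ, not to future x̄ values.
D) Wrong — a CI is about the parameter μ, not individual data values.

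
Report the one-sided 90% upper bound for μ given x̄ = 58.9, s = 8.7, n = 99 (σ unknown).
μ ≤ 60.03

Upper bound (one-sided):
t* = 1.290 (one-sided for 90%)
Upper bound = x̄ + t* · s/√n = 58.9 + 1.290 · 8.7/√99 = 60.03

We are 90% confident that μ ≤ 60.03.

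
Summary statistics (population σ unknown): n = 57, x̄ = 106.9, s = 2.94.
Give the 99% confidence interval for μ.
(105.86, 107.94)

t-interval (σ unknown):
df = n - 1 = 56
t* = 2.667 for 99% confidence

Margin of error = t* · s/√n = 2.667 · 2.94/√57 = 1.04

CI: (105.86, 107.94)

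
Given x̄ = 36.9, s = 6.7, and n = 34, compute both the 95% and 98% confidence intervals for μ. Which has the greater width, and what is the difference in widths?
98% CI is wider by 0.94

df = 33
95% CI: t* = 2.035, (34.56, 39.24), width = 2 · t* · s/√n = 4.68
98% CI: t* = 2.445, (34.09, 39.71), width = 2 · t* · s/√n = 5.62

The 98% CI is wider by 5.62 - 4.68 = 0.94.
Higher confidence requires a wider interval.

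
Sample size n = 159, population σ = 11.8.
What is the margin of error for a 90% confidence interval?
Margin of error = 1.54

Margin of error = z* · σ/√n
= 1.645 · 11.8/√159
= 1.645 · 11.8/12.6095
= 1.54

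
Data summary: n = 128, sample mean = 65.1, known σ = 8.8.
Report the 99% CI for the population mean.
(63.10, 67.10)

z-interval (σ known):
z* = 2.576 for 99% confidence

Margin of error = z* · σ/√n = 2.576 · 8.8/√128 = 2.00

CI: (65.1 - 2.00, 65.1 + 2.00) = (63.10, 67.10)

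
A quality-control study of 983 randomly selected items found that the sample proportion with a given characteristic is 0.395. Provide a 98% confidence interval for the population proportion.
(0.359, 0.431)

Proportion CI:
SE = √(p̂(1-p̂)/n) = √(0.395 · 0.605 / 983) = 0.01559

z* = 2.326
Margin = z* · SE = 2.326 · 0.01559 = 0.0363

CI: 0.395 ± 0.0363 = (0.359, 0.431)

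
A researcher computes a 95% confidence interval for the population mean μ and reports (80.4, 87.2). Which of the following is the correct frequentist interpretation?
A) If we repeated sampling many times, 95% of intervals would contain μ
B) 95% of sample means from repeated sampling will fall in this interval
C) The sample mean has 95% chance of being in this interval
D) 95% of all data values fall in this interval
A

A) Correct — this is the frequentist long-run coverage interpretation.
B) Wrong — coverage applies to intervals containing μ, not to future x̄ values.
C) Wrong — x̄ is observed and sits in the interval by construction.
D) Wrong — a CI is about the parameter μ, not individual data values.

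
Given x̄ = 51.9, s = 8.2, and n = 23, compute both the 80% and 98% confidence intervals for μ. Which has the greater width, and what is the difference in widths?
98% CI is wider by 4.06

df = 22
80% CI: t* = 1.321, (49.64, 54.16), width = 2 · t* · s/√n = 4.52
98% CI: t* = 2.508, (47.61, 56.19), width = 2 · t* · s/√n = 8.58

The 98% CI is wider by 8.58 - 4.52 = 4.06.
Higher confidence requires a wider interval.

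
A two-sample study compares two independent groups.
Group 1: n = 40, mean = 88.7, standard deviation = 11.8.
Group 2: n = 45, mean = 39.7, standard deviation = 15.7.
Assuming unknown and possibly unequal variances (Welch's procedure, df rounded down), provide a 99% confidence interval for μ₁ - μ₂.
(41.10, 56.90)

Difference: x̄₁ - x̄₂ = 49.00
SE = √(s₁²/n₁ + s₂²/n₂) = √(11.8²/40 + 15.7²/45) = 2.9931
df = 80.85 → 80 (Welch–Satterthwaite, rounded down)
t* = 2.639

CI: 49.00 ± 2.639 · 2.9931 = 49.00 ± 7.90 = (41.10, 56.90)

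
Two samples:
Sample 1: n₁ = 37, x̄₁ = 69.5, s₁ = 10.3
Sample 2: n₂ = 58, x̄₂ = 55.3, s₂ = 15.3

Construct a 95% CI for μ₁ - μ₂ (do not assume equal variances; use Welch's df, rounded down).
(8.98, 19.42)

Difference: x̄₁ - x̄₂ = 14.20
SE = √(s₁²/n₁ + s₂²/n₂) = √(10.3²/37 + 15.3²/58) = 2.6274
df = 92.69 → 92 (Welch–Satterthwaite, rounded down)
t* = 1.986

CI: 14.20 ± 1.986 · 2.6274 = 14.20 ± 5.22 = (8.98, 19.42)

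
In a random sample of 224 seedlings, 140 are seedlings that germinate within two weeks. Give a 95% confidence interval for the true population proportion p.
(0.562, 0.688)

Proportion CI:
p̂ = 140/224 = 0.62500
SE = √(p̂(1-p̂)/n) = √(0.62500 · 0.37500 / 224) = 0.03235

z* = 1.960
Margin = z* · SE = 1.960 · 0.03235 = 0.0634

CI: 0.62500 ± 0.0634 = (0.562, 0.688)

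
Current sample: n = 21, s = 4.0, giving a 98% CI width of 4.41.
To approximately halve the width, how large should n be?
n ≈ 84

CI width ∝ 1/√n
To reduce width by factor 2, need √n to grow by 2 → need 2² = 4 times as many samples.

Current: n = 21, width = 4.41
New: n = 84, width ≈ 2.07

Width reduced by factor of 4.41/2.07 = 2.13.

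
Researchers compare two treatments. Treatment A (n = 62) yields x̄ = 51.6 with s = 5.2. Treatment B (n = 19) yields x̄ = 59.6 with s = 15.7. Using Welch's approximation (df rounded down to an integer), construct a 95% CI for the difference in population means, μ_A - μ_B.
(-15.66, -0.34)

Difference: x̄₁ - x̄₂ = -8.00
SE = √(s₁²/n₁ + s₂²/n₂) = √(5.2²/62 + 15.7²/19) = 3.6619
df = 19.22 → 19 (Welch–Satterthwaite, rounded down)
t* = 2.093

CI: -8.00 ± 2.093 · 3.6619 = -8.00 ± 7.66 = (-15.66, -0.34)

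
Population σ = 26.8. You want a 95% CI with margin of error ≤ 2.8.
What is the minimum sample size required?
n ≥ 352

For margin E ≤ 2.8:
n ≥ (z* · σ / E)²
n ≥ (1.960 · 26.8 / 2.8)²
n ≥ 351.94

Minimum n = 352 (rounding up)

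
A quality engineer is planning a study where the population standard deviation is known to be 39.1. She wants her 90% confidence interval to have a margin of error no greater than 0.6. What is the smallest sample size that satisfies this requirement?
n ≥ 11492

For margin E ≤ 0.6:
n ≥ (z* · σ / E)²
n ≥ (1.645 · 39.1 / 0.6)²
n ≥ 11491.66

Minimum n = 11492 (rounding up)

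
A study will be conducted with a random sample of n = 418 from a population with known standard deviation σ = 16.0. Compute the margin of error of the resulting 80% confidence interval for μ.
Margin of error = 1.00

Margin of error = z* · σ/√n
= 1.282 · 16.0/√418
= 1.282 · 16.0/20.4450
= 1.00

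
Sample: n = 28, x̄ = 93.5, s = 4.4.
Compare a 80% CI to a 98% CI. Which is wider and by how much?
98% CI is wider by 1.92

df = 27
80% CI: t* = 1.314, (92.41, 94.59), width = 2 · t* · s/√n = 2.19
98% CI: t* = 2.473, (91.44, 95.56), width = 2 · t* · s/√n = 4.11

The 98% CI is wider by 4.11 - 2.19 = 1.92.
Higher confidence requires a wider interval.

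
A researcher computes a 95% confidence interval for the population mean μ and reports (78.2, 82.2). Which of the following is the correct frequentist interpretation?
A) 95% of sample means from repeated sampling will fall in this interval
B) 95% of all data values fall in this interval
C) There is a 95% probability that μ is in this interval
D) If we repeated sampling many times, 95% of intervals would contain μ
D

A) Wrong — coverage applies to intervals containing μ, not to future x̄ values.
B) Wrong — a CI is about the parameter μ, not individual data values.
C) Wrong — μ is fixed; the randomness lives in the interval, not in μ.
D) Correct — this is the frequentist long-run coverage interpretation.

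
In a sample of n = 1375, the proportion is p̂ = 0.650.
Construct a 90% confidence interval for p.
(0.629, 0.671)

Proportion CI:
SE = √(p̂(1-p̂)/n) = √(0.650 · 0.350 / 1375) = 0.01286

z* = 1.645
Margin = z* · SE = 1.645 · 0.01286 = 0.0212

CI: 0.650 ± 0.0212 = (0.629, 0.671)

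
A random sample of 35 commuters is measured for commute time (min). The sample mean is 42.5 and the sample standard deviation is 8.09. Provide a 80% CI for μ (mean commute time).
(40.71, 44.29)

t-interval (σ unknown):
df = n - 1 = 34
t* = 1.307 for 80% confidence

Margin of error = t* · s/√n = 1.307 · 8.09/√35 = 1.79

CI: (40.71, 44.29)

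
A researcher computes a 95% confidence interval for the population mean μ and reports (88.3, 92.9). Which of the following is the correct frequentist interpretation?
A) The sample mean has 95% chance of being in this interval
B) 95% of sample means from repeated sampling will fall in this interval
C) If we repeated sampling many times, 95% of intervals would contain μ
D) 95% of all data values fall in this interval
C

A) Wrong — x̄ is observed and sits in the interval by construction.
B) Wrong — coverage applies to intervals containing μ, not to future x̄ values.
C) Correct — this is the frequentist long-run coverage interpretation.
D) Wrong — a CI is about the parameter μ, not individual data values.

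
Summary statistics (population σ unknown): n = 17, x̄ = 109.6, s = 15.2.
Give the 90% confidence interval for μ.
(103.16, 116.04)

t-interval (σ unknown):
df = n - 1 = 16
t* = 1.746 for 90% confidence

Margin of error = t* · s/√n = 1.746 · 15.2/√17 = 6.44

CI: (103.16, 116.04)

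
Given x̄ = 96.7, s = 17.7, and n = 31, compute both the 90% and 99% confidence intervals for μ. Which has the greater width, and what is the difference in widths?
99% CI is wider by 6.69

df = 30
90% CI: t* = 1.697, (91.31, 102.09), width = 2 · t* · s/√n = 10.79
99% CI: t* = 2.750, (87.96, 105.44), width = 2 · t* · s/√n = 17.48

The 99% CI is wider by 17.48 - 10.79 = 6.69.
Higher confidence requires a wider interval.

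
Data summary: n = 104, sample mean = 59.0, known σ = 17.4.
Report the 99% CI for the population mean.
(54.60, 63.40)

z-interval (σ known):
z* = 2.576 for 99% confidence

Margin of error = z* · σ/√n = 2.576 · 17.4/√104 = 4.40

CI: (59.0 - 4.40, 59.0 + 4.40) = (54.60, 63.40)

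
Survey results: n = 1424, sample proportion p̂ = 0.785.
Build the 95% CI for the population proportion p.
(0.764, 0.806)

Proportion CI:
SE = √(p̂(1-p̂)/n) = √(0.785 · 0.215 / 1424) = 0.01089

z* = 1.960
Margin = z* · SE = 1.960 · 0.01089 = 0.0213

CI: 0.785 ± 0.0213 = (0.764, 0.806)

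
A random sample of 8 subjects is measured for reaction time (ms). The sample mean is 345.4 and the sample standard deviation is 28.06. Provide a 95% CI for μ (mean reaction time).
(321.94, 368.86)

t-interval (σ unknown):
df = n - 1 = 7
t* = 2.365 for 95% confidence

Margin of error = t* · s/√n = 2.365 · 28.06/√8 = 23.46

CI: (321.94, 368.86)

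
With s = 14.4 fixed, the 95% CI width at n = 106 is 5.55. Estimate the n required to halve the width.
n ≈ 424

CI width ∝ 1/√n
To reduce width by factor 2, need √n to grow by 2 → need 2² = 4 times as many samples.

Current: n = 106, width = 5.55
New: n = 424, width ≈ 2.75

Width reduced by factor of 5.55/2.75 = 2.02.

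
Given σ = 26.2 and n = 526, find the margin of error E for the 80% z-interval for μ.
Margin of error = 1.46

Margin of error = z* · σ/√n
= 1.282 · 26.2/√526
= 1.282 · 26.2/22.9347
= 1.46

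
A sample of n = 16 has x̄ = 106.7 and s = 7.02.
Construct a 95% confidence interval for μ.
(102.96, 110.44)

t-interval (σ unknown):
df = n - 1 = 15
t* = 2.131 for 95% confidence

Margin of error = t* · s/√n = 2.131 · 7.02/√16 = 3.74

CI: (102.96, 110.44)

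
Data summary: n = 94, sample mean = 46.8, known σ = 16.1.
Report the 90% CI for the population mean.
(44.07, 49.53)

z-interval (σ known):
z* = 1.645 for 90% confidence

Margin of error = z* · σ/√n = 1.645 · 16.1/√94 = 2.73

CI: (46.8 - 2.73, 46.8 + 2.73) = (44.07, 49.53)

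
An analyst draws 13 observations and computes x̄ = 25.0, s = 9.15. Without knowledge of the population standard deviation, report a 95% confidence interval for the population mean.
(19.47, 30.53)

t-interval (σ unknown):
df = n - 1 = 12
t* = 2.179 for 95% confidence

Margin of error = t* · s/√n = 2.179 · 9.15/√13 = 5.53

CI: (19.47, 30.53)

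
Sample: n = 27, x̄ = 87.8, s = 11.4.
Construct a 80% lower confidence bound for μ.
μ ≥ 85.92

Lower bound (one-sided):
t* = 0.856 (one-sided for 80%)
Lower bound = x̄ - t* · s/√n = 87.8 - 0.856 · 11.4/√27 = 85.92

We are 80% confident that μ ≥ 85.92.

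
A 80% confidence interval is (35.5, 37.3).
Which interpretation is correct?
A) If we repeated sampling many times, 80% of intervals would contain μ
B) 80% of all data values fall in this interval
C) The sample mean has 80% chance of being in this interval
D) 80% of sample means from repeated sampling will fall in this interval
A

A) Correct — this is the frequentist long-run coverage interpretation.
B) Wrong — a CI is about the parameter μ, not individual data values.
C) Wrong — x̄ is observed and sits in the interval by construction.
D) Wrong — coverage applies to intervals containing μ, not to future x̄ values.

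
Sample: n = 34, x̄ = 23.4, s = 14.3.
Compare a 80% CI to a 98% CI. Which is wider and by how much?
98% CI is wider by 5.57

df = 33
80% CI: t* = 1.308, (20.19, 26.61), width = 2 · t* · s/√n = 6.42
98% CI: t* = 2.445, (17.40, 29.40), width = 2 · t* · s/√n = 11.99

The 98% CI is wider by 11.99 - 6.42 = 5.57.
Higher confidence requires a wider interval.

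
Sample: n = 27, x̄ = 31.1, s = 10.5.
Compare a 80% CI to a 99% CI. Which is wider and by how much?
99% CI is wider by 5.92

df = 26
80% CI: t* = 1.315, (28.44, 33.76), width = 2 · t* · s/√n = 5.31
99% CI: t* = 2.779, (25.48, 36.72), width = 2 · t* · s/√n = 11.23

The 99% CI is wider by 11.23 - 5.31 = 5.92.
Higher confidence requires a wider interval.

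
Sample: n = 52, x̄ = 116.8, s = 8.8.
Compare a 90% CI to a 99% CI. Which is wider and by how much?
99% CI is wider by 2.44

df = 51
90% CI: t* = 1.675, (114.76, 118.84), width = 2 · t* · s/√n = 4.09
99% CI: t* = 2.676, (113.53, 120.07), width = 2 · t* · s/√n = 6.53

The 99% CI is wider by 6.53 - 4.09 = 2.44.
Higher confidence requires a wider interval.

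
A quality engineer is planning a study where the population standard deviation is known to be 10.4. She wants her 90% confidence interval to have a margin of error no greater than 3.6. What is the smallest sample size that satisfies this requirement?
n ≥ 23

For margin E ≤ 3.6:
n ≥ (z* · σ / E)²
n ≥ (1.645 · 10.4 / 3.6)²
n ≥ 22.58

Minimum n = 23 (rounding up)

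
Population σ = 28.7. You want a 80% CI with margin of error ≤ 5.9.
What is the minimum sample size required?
n ≥ 39

For margin E ≤ 5.9:
n ≥ (z* · σ / E)²
n ≥ (1.282 · 28.7 / 5.9)²
n ≥ 38.89

Minimum n = 39 (rounding up)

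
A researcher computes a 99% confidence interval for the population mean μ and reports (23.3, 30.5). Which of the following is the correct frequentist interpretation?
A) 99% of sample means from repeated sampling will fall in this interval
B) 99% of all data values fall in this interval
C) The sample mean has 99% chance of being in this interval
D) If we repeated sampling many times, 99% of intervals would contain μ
D

A) Wrong — coverage applies to intervals containing μ, not to future x̄ values.
B) Wrong — a CI is about the parameter μ, not individual data values.
C) Wrong — x̄ is observed and sits in the interval by construction.
D) Correct — this is the frequentist long-run coverage interpretation.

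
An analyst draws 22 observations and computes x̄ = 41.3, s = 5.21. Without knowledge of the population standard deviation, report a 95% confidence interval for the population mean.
(38.99, 43.61)

t-interval (σ unknown):
df = n - 1 = 21
t* = 2.080 for 95% confidence

Margin of error = t* · s/√n = 2.080 · 5.21/√22 = 2.31

CI: (38.99, 43.61)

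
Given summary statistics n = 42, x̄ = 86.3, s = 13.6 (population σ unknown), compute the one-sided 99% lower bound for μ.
μ ≥ 81.22

Lower bound (one-sided):
t* = 2.421 (one-sided for 99%)
Lower bound = x̄ - t* · s/√n = 86.3 - 2.421 · 13.6/√42 = 81.22

We are 99% confident that μ ≥ 81.22.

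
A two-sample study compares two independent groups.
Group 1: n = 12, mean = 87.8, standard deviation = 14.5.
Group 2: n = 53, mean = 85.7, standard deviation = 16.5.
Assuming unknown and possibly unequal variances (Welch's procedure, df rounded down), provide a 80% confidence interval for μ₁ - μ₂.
(-4.23, 8.43)

Difference: x̄₁ - x̄₂ = 2.10
SE = √(s₁²/n₁ + s₂²/n₂) = √(14.5²/12 + 16.5²/53) = 4.7600
df = 18.07 → 18 (Welch–Satterthwaite, rounded down)
t* = 1.330

CI: 2.10 ± 1.330 · 4.7600 = 2.10 ± 6.33 = (-4.23, 8.43)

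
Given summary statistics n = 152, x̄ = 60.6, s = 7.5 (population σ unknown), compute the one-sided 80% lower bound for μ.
μ ≥ 60.09

Lower bound (one-sided):
t* = 0.844 (one-sided for 80%)
Lower bound = x̄ - t* · s/√n = 60.6 - 0.844 · 7.5/√152 = 60.09

We are 80% confident that μ ≥ 60.09.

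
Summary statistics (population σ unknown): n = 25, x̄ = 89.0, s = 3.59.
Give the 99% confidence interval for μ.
(86.99, 91.01)

t-interval (σ unknown):
df = n - 1 = 24
t* = 2.797 for 99% confidence

Margin of error = t* · s/√n = 2.797 · 3.59/√25 = 2.01

CI: (86.99, 91.01)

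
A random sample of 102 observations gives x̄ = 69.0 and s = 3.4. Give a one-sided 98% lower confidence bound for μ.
μ ≥ 68.30

Lower bound (one-sided):
t* = 2.081 (one-sided for 98%)
Lower bound = x̄ - t* · s/√n = 69.0 - 2.081 · 3.4/√102 = 68.30

We are 98% confident that μ ≥ 68.30.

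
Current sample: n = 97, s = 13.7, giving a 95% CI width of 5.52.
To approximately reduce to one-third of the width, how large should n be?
n ≈ 873

CI width ∝ 1/√n
To reduce width by factor 3, need √n to grow by 3 → need 3² = 9 times as many samples.

Current: n = 97, width = 5.52
New: n = 873, width ≈ 1.82

Width reduced by factor of 5.52/1.82 = 3.03.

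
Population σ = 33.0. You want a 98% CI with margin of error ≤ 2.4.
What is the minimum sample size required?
n ≥ 1023

For margin E ≤ 2.4:
n ≥ (z* · σ / E)²
n ≥ (2.326 · 33.0 / 2.4)²
n ≥ 1022.88

Minimum n = 1023 (rounding up)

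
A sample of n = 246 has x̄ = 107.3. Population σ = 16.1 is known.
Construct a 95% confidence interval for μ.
(105.29, 109.31)

z-interval (σ known):
z* = 1.960 for 95% confidence

Margin of error = z* · σ/√n = 1.960 · 16.1/√246 = 2.01

CI: (107.3 - 2.01, 107.3 + 2.01) = (105.29, 109.31)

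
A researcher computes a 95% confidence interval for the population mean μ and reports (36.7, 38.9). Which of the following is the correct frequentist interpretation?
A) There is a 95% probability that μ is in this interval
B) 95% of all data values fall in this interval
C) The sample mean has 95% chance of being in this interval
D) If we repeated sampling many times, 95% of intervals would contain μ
D

A) Wrong — μ is fixed; the randomness lives in the interval, not in μ.
B) Wrong — a CI is about the parameter μ, not individual data values.
C) Wrong — x̄ is observed and sits in the interval by construction.
D) Correct — this is the frequentist long-run coverage interpretation.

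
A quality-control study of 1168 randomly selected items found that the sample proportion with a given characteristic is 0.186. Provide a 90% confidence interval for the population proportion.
(0.167, 0.205)

Proportion CI:
SE = √(p̂(1-p̂)/n) = √(0.186 · 0.814 / 1168) = 0.01139

z* = 1.645
Margin = z* · SE = 1.645 · 0.01139 = 0.0187

CI: 0.186 ± 0.0187 = (0.167, 0.205)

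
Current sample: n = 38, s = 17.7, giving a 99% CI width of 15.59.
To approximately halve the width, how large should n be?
n ≈ 152

CI width ∝ 1/√n
To reduce width by factor 2, need √n to grow by 2 → need 2² = 4 times as many samples.

Current: n = 38, width = 15.59
New: n = 152, width ≈ 7.49

Width reduced by factor of 15.59/7.49 = 2.08.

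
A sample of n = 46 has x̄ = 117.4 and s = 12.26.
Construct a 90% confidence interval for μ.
(114.36, 120.44)

t-interval (σ unknown):
df = n - 1 = 45
t* = 1.679 for 90% confidence

Margin of error = t* · s/√n = 1.679 · 12.26/√46 = 3.04

CI: (114.36, 120.44)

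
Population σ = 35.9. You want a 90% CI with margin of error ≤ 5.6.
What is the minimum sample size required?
n ≥ 112

For margin E ≤ 5.6:
n ≥ (z* · σ / E)²
n ≥ (1.645 · 35.9 / 5.6)²
n ≥ 111.21

Minimum n = 112 (rounding up)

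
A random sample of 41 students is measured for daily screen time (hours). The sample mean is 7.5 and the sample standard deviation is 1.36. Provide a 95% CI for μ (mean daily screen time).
(7.07, 7.93)

t-interval (σ unknown):
df = n - 1 = 40
t* = 2.021 for 95% confidence

Margin of error = t* · s/√n = 2.021 · 1.36/√41 = 0.43

CI: (7.07, 7.93)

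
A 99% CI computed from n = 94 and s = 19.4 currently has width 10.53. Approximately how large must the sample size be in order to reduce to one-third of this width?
n ≈ 846

CI width ∝ 1/√n
To reduce width by factor 3, need √n to grow by 3 → need 3² = 9 times as many samples.

Current: n = 94, width = 10.53
New: n = 846, width ≈ 3.44

Width reduced by factor of 10.53/3.44 = 3.06.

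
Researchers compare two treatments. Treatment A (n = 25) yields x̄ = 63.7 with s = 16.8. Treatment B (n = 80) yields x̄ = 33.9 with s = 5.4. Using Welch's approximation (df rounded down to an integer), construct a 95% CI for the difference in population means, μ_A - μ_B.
(22.77, 36.83)

Difference: x̄₁ - x̄₂ = 29.80
SE = √(s₁²/n₁ + s₂²/n₂) = √(16.8²/25 + 5.4²/80) = 3.4138
df = 25.57 → 25 (Welch–Satterthwaite, rounded down)
t* = 2.060

CI: 29.80 ± 2.060 · 3.4138 = 29.80 ± 7.03 = (22.77, 36.83)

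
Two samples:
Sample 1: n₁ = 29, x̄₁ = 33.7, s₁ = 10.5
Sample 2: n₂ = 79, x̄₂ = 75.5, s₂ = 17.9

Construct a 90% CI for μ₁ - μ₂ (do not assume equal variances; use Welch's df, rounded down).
(-46.46, -37.14)

Difference: x̄₁ - x̄₂ = -41.80
SE = √(s₁²/n₁ + s₂²/n₂) = √(10.5²/29 + 17.9²/79) = 2.8031
df = 84.92 → 84 (Welch–Satterthwaite, rounded down)
t* = 1.663

CI: -41.80 ± 1.663 · 2.8031 = -41.80 ± 4.66 = (-46.46, -37.14)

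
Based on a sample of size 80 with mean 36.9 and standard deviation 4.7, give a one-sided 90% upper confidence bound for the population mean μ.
μ ≤ 37.58

Upper bound (one-sided):
t* = 1.292 (one-sided for 90%)
Upper bound = x̄ + t* · s/√n = 36.9 + 1.292 · 4.7/√80 = 37.58

We are 90% confident that μ ≤ 37.58.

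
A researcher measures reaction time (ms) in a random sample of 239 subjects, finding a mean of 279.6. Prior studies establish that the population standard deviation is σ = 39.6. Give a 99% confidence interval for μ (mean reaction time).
(273.00, 286.20)

z-interval (σ known):
z* = 2.576 for 99% confidence

Margin of error = z* · σ/√n = 2.576 · 39.6/√239 = 6.60

CI: (279.6 - 6.60, 279.6 + 6.60) = (273.00, 286.20)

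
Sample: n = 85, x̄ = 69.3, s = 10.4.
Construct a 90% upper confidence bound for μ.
μ ≤ 70.76

Upper bound (one-sided):
t* = 1.292 (one-sided for 90%)
Upper bound = x̄ + t* · s/√n = 69.3 + 1.292 · 10.4/√85 = 70.76

We are 90% confident that μ ≤ 70.76.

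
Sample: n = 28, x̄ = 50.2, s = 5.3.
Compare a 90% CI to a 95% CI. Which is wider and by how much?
95% CI is wider by 0.70

df = 27
90% CI: t* = 1.703, (48.49, 51.91), width = 2 · t* · s/√n = 3.41
95% CI: t* = 2.052, (48.14, 52.26), width = 2 · t* · s/√n = 4.11

The 95% CI is wider by 4.11 - 3.41 = 0.70.
Higher confidence requires a wider interval.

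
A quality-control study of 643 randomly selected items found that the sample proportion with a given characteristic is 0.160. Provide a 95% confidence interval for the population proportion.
(0.132, 0.188)

Proportion CI:
SE = √(p̂(1-p̂)/n) = √(0.160 · 0.840 / 643) = 0.01446

z* = 1.960
Margin = z* · SE = 1.960 · 0.01446 = 0.0283

CI: 0.160 ± 0.0283 = (0.132, 0.188)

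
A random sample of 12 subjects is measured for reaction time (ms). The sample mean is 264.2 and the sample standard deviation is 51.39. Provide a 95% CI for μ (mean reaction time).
(231.55, 296.85)

t-interval (σ unknown):
df = n - 1 = 11
t* = 2.201 for 95% confidence

Margin of error = t* · s/√n = 2.201 · 51.39/√12 = 32.65

CI: (231.55, 296.85)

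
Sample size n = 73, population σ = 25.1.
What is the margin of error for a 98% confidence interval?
Margin of error = 6.83

Margin of error = z* · σ/√n
= 2.326 · 25.1/√73
= 2.326 · 25.1/8.5440
= 6.83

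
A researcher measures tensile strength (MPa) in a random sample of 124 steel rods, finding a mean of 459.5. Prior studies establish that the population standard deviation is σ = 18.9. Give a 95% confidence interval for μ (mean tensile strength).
(456.17, 462.83)

z-interval (σ known):
z* = 1.960 for 95% confidence

Margin of error = z* · σ/√n = 1.960 · 18.9/√124 = 3.33

CI: (459.5 - 3.33, 459.5 + 3.33) = (456.17, 462.83)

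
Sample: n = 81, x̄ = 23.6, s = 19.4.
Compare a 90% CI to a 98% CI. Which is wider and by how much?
98% CI is wider by 3.06

df = 80
90% CI: t* = 1.664, (20.01, 27.19), width = 2 · t* · s/√n = 7.17
98% CI: t* = 2.374, (18.48, 28.72), width = 2 · t* · s/√n = 10.23

The 98% CI is wider by 10.23 - 7.17 = 3.06.
Higher confidence requires a wider interval.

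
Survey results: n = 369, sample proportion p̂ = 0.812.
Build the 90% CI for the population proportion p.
(0.779, 0.845)

Proportion CI:
SE = √(p̂(1-p̂)/n) = √(0.812 · 0.188 / 369) = 0.02034

z* = 1.645
Margin = z* · SE = 1.645 · 0.02034 = 0.0335

CI: 0.812 ± 0.0335 = (0.779, 0.845)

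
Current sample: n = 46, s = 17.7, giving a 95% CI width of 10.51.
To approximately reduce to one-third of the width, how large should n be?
n ≈ 414

CI width ∝ 1/√n
To reduce width by factor 3, need √n to grow by 3 → need 3² = 9 times as many samples.

Current: n = 46, width = 10.51
New: n = 414, width ≈ 3.42

Width reduced by factor of 10.51/3.42 = 3.07.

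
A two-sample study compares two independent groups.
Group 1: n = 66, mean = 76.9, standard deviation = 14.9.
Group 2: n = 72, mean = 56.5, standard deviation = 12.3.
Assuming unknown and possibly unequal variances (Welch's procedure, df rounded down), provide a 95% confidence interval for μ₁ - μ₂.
(15.77, 25.03)

Difference: x̄₁ - x̄₂ = 20.40
SE = √(s₁²/n₁ + s₂²/n₂) = √(14.9²/66 + 12.3²/72) = 2.3377
df = 126.41 → 126 (Welch–Satterthwaite, rounded down)
t* = 1.979

CI: 20.40 ± 1.979 · 2.3377 = 20.40 ± 4.63 = (15.77, 25.03)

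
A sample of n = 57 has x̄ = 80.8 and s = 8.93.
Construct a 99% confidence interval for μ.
(77.65, 83.95)

t-interval (σ unknown):
df = n - 1 = 56
t* = 2.667 for 99% confidence

Margin of error = t* · s/√n = 2.667 · 8.93/√57 = 3.15

CI: (77.65, 83.95)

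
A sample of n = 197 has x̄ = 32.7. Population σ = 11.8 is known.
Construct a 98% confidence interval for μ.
(30.74, 34.66)

z-interval (σ known):
z* = 2.326 for 98% confidence

Margin of error = z* · σ/√n = 2.326 · 11.8/√197 = 1.96

CI: (32.7 - 1.96, 32.7 + 1.96) = (30.74, 34.66)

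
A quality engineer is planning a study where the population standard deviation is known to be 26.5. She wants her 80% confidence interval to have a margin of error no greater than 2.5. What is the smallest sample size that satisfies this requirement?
n ≥ 185

For margin E ≤ 2.5:
n ≥ (z* · σ / E)²
n ≥ (1.282 · 26.5 / 2.5)²
n ≥ 184.67

Minimum n = 185 (rounding up)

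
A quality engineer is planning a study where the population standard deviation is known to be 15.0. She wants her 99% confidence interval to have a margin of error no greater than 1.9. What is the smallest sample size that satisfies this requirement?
n ≥ 414

For margin E ≤ 1.9:
n ≥ (z* · σ / E)²
n ≥ (2.576 · 15.0 / 1.9)²
n ≥ 413.59

Minimum n = 414 (rounding up)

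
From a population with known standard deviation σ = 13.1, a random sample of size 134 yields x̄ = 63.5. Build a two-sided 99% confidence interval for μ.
(60.58, 66.42)

z-interval (σ known):
z* = 2.576 for 99% confidence

Margin of error = z* · σ/√n = 2.576 · 13.1/√134 = 2.92

CI: (63.5 - 2.92, 63.5 + 2.92) = (60.58, 66.42)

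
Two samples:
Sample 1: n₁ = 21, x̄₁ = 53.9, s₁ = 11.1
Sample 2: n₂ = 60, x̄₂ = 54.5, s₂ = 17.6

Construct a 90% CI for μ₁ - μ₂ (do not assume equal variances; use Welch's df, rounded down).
(-6.16, 4.96)

Difference: x̄₁ - x̄₂ = -0.60
SE = √(s₁²/n₁ + s₂²/n₂) = √(11.1²/21 + 17.6²/60) = 3.3211
df = 55.99 → 55 (Welch–Satterthwaite, rounded down)
t* = 1.673

CI: -0.60 ± 1.673 · 3.3211 = -0.60 ± 5.56 = (-6.16, 4.96)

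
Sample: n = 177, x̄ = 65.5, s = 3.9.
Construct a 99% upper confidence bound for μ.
μ ≤ 66.19

Upper bound (one-sided):
t* = 2.348 (one-sided for 99%)
Upper bound = x̄ + t* · s/√n = 65.5 + 2.348 · 3.9/√177 = 66.19

We are 99% confident that μ ≤ 66.19.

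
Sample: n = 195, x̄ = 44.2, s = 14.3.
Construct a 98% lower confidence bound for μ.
μ ≥ 42.08

Lower bound (one-sided):
t* = 2.068 (one-sided for 98%)
Lower bound = x̄ - t* · s/√n = 44.2 - 2.068 · 14.3/√195 = 42.08

We are 98% confident that μ ≥ 42.08.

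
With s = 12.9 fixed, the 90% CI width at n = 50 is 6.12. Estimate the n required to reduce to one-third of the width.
n ≈ 450

CI width ∝ 1/√n
To reduce width by factor 3, need √n to grow by 3 → need 3² = 9 times as many samples.

Current: n = 50, width = 6.12
New: n = 450, width ≈ 2.00

Width reduced by factor of 6.12/2.00 = 3.06.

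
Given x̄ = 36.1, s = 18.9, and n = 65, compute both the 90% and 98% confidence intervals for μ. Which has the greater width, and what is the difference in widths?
98% CI is wider by 3.36

df = 64
90% CI: t* = 1.669, (32.19, 40.01), width = 2 · t* · s/√n = 7.83
98% CI: t* = 2.386, (30.51, 41.69), width = 2 · t* · s/√n = 11.19

The 98% CI is wider by 11.19 - 7.83 = 3.36.
Higher confidence requires a wider interval.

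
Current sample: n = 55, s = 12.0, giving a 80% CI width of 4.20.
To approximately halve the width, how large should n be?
n ≈ 220

CI width ∝ 1/√n
To reduce width by factor 2, need √n to grow by 2 → need 2² = 4 times as many samples.

Current: n = 55, width = 4.20
New: n = 220, width ≈ 2.08

Width reduced by factor of 4.20/2.08 = 2.02.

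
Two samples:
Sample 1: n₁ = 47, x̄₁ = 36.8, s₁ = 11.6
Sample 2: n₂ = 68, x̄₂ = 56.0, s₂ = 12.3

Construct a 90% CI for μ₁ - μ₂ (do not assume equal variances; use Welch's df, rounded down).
(-22.94, -15.46)

Difference: x̄₁ - x̄₂ = -19.20
SE = √(s₁²/n₁ + s₂²/n₂) = √(11.6²/47 + 12.3²/68) = 2.2556
df = 102.69 → 102 (Welch–Satterthwaite, rounded down)
t* = 1.660

CI: -19.20 ± 1.660 · 2.2556 = -19.20 ± 3.74 = (-22.94, -15.46)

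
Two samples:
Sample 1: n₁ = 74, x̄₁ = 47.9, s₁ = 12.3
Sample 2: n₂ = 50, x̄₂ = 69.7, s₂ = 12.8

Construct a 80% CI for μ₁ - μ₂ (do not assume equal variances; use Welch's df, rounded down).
(-24.78, -18.82)

Difference: x̄₁ - x̄₂ = -21.80
SE = √(s₁²/n₁ + s₂²/n₂) = √(12.3²/74 + 12.8²/50) = 2.3068
df = 102.45 → 102 (Welch–Satterthwaite, rounded down)
t* = 1.290

CI: -21.80 ± 1.290 · 2.3068 = -21.80 ± 2.98 = (-24.78, -18.82)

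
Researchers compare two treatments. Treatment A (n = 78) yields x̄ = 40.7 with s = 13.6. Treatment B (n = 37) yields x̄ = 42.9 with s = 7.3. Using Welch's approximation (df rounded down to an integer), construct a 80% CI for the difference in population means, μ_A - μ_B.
(-4.72, 0.32)

Difference: x̄₁ - x̄₂ = -2.20
SE = √(s₁²/n₁ + s₂²/n₂) = √(13.6²/78 + 7.3²/37) = 1.9523
df = 111.20 → 111 (Welch–Satterthwaite, rounded down)
t* = 1.289

CI: -2.20 ± 1.289 · 1.9523 = -2.20 ± 2.52 = (-4.72, 0.32)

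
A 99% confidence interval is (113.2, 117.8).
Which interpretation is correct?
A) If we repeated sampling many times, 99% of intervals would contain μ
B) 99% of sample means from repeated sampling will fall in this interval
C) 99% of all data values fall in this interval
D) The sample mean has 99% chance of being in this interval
A

A) Correct — this is the frequentist long-run coverage interpretation.
B) Wrong — coverage applies to intervals containing μ, not to future x̄ values.
C) Wrong — a CI is about the parameter μ, not individual data values.
D) Wrong — x̄ is observed and sits in the interval by construction.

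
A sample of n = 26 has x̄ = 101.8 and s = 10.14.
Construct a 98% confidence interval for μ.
(96.86, 106.74)

t-interval (σ unknown):
df = n - 1 = 25
t* = 2.485 for 98% confidence

Margin of error = t* · s/√n = 2.485 · 10.14/√26 = 4.94

CI: (96.86, 106.74)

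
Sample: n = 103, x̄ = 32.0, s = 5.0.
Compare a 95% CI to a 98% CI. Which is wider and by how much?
98% CI is wider by 0.38

df = 102
95% CI: t* = 1.983, (31.02, 32.98), width = 2 · t* · s/√n = 1.95
98% CI: t* = 2.363, (30.84, 33.16), width = 2 · t* · s/√n = 2.33

The 98% CI is wider by 2.33 - 1.95 = 0.38.
Higher confidence requires a wider interval.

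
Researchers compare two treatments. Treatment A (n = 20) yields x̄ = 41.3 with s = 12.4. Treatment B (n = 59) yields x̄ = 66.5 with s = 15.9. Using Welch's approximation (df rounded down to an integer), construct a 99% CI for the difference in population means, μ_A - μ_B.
(-34.55, -15.85)

Difference: x̄₁ - x̄₂ = -25.20
SE = √(s₁²/n₁ + s₂²/n₂) = √(12.4²/20 + 15.9²/59) = 3.4602
df = 41.83 → 41 (Welch–Satterthwaite, rounded down)
t* = 2.701

CI: -25.20 ± 2.701 · 3.4602 = -25.20 ± 9.35 = (-34.55, -15.85)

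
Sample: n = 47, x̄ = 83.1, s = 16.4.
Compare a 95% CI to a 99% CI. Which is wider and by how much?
99% CI is wider by 3.23

df = 46
95% CI: t* = 2.013, (78.28, 87.92), width = 2 · t* · s/√n = 9.63
99% CI: t* = 2.687, (76.67, 89.53), width = 2 · t* · s/√n = 12.86

The 99% CI is wider by 12.86 - 9.63 = 3.23.
Higher confidence requires a wider interval.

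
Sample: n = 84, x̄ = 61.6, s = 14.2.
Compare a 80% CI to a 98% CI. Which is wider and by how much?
98% CI is wider by 3.35

df = 83
80% CI: t* = 1.292, (59.60, 63.60), width = 2 · t* · s/√n = 4.00
98% CI: t* = 2.372, (57.92, 65.28), width = 2 · t* · s/√n = 7.35

The 98% CI is wider by 7.35 - 4.00 = 3.35.
Higher confidence requires a wider interval.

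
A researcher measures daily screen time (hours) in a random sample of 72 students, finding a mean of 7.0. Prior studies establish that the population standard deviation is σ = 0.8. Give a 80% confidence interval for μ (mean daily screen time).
(6.88, 7.12)

z-interval (σ known):
z* = 1.282 for 80% confidence

Margin of error = z* · σ/√n = 1.282 · 0.8/√72 = 0.12

CI: (7.0 - 0.12, 7.0 + 0.12) = (6.88, 7.12)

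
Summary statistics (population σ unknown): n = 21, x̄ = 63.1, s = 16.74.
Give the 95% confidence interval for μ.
(55.48, 70.72)

t-interval (σ unknown):
df = n - 1 = 20
t* = 2.086 for 95% confidence

Margin of error = t* · s/√n = 2.086 · 16.74/√21 = 7.62

CI: (55.48, 70.72)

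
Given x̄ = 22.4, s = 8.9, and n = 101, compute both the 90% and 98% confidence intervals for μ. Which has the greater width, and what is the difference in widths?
98% CI is wider by 1.25

df = 100
90% CI: t* = 1.660, (20.93, 23.87), width = 2 · t* · s/√n = 2.94
98% CI: t* = 2.364, (20.31, 24.49), width = 2 · t* · s/√n = 4.19

The 98% CI is wider by 4.19 - 2.94 = 1.25.
Higher confidence requires a wider interval.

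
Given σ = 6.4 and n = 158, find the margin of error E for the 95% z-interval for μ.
Margin of error = 1.00

Margin of error = z* · σ/√n
= 1.960 · 6.4/√158
= 1.960 · 6.4/12.5698
= 1.00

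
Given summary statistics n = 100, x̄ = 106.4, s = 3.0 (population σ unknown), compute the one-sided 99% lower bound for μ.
μ ≥ 105.69

Lower bound (one-sided):
t* = 2.365 (one-sided for 99%)
Lower bound = x̄ - t* · s/√n = 106.4 - 2.365 · 3.0/√100 = 105.69

We are 99% confident that μ ≥ 105.69.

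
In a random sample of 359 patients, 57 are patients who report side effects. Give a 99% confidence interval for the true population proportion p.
(0.109, 0.208)

Proportion CI:
p̂ = 57/359 = 0.15877
SE = √(p̂(1-p̂)/n) = √(0.15877 · 0.84123 / 359) = 0.01929

z* = 2.576
Margin = z* · SE = 2.576 · 0.01929 = 0.0497

CI: 0.15877 ± 0.0497 = (0.109, 0.208)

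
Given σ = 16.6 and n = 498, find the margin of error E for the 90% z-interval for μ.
Margin of error = 1.22

Margin of error = z* · σ/√n
= 1.645 · 16.6/√498
= 1.645 · 16.6/22.3159
= 1.22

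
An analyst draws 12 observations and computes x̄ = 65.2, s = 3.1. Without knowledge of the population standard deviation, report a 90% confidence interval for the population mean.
(63.59, 66.81)

t-interval (σ unknown):
df = n - 1 = 11
t* = 1.796 for 90% confidence

Margin of error = t* · s/√n = 1.796 · 3.1/√12 = 1.61

CI: (63.59, 66.81)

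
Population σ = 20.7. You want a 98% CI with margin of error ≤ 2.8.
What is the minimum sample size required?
n ≥ 296

For margin E ≤ 2.8:
n ≥ (z* · σ / E)²
n ≥ (2.326 · 20.7 / 2.8)²
n ≥ 295.70

Minimum n = 296 (rounding up)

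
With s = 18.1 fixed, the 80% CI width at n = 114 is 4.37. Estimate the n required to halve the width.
n ≈ 456

CI width ∝ 1/√n
To reduce width by factor 2, need √n to grow by 2 → need 2² = 4 times as many samples.

Current: n = 114, width = 4.37
New: n = 456, width ≈ 2.17

Width reduced by factor of 4.37/2.17 = 2.01.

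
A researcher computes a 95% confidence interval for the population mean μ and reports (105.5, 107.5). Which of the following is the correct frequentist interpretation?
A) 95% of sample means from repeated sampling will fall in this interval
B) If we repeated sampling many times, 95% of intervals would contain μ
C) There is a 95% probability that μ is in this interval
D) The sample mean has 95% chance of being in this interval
B

A) Wrong — coverage applies to intervals containing μ, not to future x̄ values.
B) Correct — this is the frequentist long-run coverage interpretation.
C) Wrong — μ is fixed; the randomness lives in the interval, not in μ.
D) Wrong — x̄ is observed and sits in the interval by construction.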